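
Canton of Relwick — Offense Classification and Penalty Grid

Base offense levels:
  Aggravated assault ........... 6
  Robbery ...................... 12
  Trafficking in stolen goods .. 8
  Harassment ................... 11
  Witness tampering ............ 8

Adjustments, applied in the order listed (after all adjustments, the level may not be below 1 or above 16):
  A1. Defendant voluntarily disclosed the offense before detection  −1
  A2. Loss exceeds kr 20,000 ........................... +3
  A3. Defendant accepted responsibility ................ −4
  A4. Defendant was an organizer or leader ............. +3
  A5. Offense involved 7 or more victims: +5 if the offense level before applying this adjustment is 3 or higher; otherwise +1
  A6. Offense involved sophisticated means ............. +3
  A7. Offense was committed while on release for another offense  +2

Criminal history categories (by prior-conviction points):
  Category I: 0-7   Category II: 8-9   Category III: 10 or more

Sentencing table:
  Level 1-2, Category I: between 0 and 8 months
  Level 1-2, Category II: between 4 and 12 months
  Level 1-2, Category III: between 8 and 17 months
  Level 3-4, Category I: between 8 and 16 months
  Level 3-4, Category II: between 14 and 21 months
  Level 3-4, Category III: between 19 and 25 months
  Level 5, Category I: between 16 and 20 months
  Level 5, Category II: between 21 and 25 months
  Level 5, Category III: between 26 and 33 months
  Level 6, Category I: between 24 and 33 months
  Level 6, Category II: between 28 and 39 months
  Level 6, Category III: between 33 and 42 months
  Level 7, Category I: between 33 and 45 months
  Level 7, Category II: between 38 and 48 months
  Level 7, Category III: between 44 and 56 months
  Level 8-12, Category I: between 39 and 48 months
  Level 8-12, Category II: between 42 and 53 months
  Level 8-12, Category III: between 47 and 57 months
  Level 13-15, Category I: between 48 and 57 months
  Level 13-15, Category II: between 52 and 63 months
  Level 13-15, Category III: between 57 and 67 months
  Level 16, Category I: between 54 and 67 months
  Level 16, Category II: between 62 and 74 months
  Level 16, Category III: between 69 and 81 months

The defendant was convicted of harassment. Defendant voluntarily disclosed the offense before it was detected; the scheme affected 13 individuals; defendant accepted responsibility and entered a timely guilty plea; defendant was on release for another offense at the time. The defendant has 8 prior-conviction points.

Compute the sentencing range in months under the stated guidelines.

52-63 months

Base offense level for harassment: 11.
A1 applies: 11 − 1 = 10.
A2 does not apply.
A3 applies: 10 − 4 = 6.
A4 does not apply.
A5 applies (level before this adjustment is 6 ≥ 3, so +5): 6 + 5 = 11.
A7 applies: 11 + 2 = 13.
Final offense level: 13.
Criminal history: 8 prior points → Category II (8-9).
Level 13 falls in the 13-15 band.
Grid: Level 13-15 × Category II = 52-63 months.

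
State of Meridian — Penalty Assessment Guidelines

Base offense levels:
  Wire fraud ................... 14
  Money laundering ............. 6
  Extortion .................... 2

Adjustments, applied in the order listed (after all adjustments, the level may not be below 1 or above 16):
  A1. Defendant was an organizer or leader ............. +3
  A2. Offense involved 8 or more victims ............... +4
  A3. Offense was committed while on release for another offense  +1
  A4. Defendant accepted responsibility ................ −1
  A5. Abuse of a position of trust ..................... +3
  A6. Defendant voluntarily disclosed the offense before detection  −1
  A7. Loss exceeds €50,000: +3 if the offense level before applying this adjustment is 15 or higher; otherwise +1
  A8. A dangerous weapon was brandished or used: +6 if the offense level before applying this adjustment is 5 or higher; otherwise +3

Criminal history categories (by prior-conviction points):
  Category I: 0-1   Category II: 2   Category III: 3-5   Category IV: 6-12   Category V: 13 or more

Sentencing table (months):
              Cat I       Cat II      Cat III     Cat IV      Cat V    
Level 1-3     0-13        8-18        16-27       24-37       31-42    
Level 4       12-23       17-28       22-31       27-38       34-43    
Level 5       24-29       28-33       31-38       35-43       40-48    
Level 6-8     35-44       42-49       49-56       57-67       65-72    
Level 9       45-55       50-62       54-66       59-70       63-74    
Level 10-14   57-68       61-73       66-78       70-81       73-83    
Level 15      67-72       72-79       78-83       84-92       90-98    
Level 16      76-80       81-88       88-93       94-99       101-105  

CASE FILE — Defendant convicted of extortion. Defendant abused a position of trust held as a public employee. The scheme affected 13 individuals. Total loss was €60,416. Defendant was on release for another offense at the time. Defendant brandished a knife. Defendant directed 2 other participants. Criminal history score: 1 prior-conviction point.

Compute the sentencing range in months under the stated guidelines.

76-80 months

Base offense level for extortion: 2.
A1 applies: 2 + 3 = 5.
A2 applies: 5 + 4 = 9.
A3 applies: 9 + 1 = 10.
A4 does not apply.
A5 applies: 10 + 3 = 13.
A7 applies (level before this adjustment is 13 < 15, so +1): 13 + 1 = 14.
A8 applies (level before this adjustment is 14 ≥ 5, so +6): 14 + 6 = 20.
Level 20 exceeds the maximum of 16; capped at 16.
Final offense level: 16.
Criminal history: 1 prior point → Category I (0-1).
Level 16 falls in the 16 band.
Grid: Level 16 × Category I = 76-80 months.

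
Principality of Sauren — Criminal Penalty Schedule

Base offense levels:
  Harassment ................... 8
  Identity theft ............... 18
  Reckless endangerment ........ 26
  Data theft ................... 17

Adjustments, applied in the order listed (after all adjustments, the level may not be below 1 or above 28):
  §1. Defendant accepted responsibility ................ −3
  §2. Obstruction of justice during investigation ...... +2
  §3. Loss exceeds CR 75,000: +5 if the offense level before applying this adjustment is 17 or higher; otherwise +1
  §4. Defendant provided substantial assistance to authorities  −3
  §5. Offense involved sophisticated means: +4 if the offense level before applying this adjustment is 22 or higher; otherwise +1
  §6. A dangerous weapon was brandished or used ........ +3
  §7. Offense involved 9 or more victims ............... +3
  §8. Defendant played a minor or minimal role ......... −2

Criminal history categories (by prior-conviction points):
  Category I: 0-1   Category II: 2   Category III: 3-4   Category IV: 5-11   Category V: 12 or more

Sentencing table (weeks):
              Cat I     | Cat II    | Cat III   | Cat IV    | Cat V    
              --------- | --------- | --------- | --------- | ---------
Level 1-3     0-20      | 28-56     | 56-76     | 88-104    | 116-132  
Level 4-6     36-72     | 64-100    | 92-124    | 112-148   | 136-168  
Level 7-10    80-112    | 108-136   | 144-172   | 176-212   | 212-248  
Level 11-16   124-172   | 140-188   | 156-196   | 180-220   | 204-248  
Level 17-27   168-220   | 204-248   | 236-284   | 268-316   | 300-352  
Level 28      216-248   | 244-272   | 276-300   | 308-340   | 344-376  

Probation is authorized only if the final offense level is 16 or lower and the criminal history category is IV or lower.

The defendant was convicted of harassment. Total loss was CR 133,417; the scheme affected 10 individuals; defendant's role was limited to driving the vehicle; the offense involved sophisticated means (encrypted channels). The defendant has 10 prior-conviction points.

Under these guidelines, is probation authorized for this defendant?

Yes

Base offense level for harassment: 8.
§1 does not apply.
§3 applies (level before this adjustment is 8 < 17, so +1): 8 + 1 = 9.
§5 applies (level before this adjustment is 9 < 22, so +1): 9 + 1 = 10.
§7 applies: 10 + 3 = 13.
§8 applies: 13 − 2 = 11.
Final offense level: 11.
Criminal history: 10 prior points → Category IV (5-11).
Level 11 falls in the 11-16 band.
Grid: Level 11-16 × Category IV = 180-220 weeks.
Probation check: level 11 ≤ 16 and category IV ≤ IV → eligible.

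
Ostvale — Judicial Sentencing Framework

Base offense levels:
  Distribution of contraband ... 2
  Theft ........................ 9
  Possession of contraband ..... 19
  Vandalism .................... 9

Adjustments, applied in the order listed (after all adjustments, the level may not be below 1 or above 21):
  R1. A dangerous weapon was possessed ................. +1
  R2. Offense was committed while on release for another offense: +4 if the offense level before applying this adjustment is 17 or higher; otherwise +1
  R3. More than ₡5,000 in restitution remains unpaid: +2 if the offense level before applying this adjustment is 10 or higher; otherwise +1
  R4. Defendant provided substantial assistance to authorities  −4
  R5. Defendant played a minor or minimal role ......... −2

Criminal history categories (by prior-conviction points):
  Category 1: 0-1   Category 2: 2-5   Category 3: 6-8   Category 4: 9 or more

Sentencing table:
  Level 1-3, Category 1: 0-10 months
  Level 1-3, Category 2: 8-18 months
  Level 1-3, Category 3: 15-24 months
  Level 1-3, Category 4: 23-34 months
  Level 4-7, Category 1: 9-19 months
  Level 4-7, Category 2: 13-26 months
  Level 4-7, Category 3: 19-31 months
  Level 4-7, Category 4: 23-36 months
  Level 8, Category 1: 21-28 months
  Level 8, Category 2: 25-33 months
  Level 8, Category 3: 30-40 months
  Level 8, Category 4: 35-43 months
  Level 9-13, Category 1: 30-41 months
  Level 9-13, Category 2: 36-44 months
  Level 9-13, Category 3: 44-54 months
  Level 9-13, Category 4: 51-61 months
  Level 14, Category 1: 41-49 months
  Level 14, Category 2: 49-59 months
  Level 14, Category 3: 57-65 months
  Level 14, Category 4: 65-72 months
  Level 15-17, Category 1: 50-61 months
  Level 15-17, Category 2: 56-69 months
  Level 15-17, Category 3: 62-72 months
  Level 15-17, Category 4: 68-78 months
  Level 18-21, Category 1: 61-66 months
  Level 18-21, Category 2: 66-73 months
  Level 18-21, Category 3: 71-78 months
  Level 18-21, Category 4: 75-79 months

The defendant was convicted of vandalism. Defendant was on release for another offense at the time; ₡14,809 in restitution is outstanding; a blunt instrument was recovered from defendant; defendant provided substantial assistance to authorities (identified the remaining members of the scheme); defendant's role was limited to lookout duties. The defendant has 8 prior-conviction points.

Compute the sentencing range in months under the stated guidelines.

Base offense level for vandalism: 9.
R1 applies: 9 + 1 = 10.
R2 applies (level before this adjustment is 10 < 17, so +1): 10 + 1 = 11.
R3 applies (level before this adjustment is 11 ≥ 10, so +2): 11 + 2 = 13.
R4 applies: 13 − 4 = 9.
R5 applies: 9 − 2 = 7.
Final offense level: 7.
Criminal history: 8 prior points → Category 3 (6-8).
Level 7 falls in the 4-7 band.
Grid: Level 4-7 × Category 3 = 19-31 months.

19-31 months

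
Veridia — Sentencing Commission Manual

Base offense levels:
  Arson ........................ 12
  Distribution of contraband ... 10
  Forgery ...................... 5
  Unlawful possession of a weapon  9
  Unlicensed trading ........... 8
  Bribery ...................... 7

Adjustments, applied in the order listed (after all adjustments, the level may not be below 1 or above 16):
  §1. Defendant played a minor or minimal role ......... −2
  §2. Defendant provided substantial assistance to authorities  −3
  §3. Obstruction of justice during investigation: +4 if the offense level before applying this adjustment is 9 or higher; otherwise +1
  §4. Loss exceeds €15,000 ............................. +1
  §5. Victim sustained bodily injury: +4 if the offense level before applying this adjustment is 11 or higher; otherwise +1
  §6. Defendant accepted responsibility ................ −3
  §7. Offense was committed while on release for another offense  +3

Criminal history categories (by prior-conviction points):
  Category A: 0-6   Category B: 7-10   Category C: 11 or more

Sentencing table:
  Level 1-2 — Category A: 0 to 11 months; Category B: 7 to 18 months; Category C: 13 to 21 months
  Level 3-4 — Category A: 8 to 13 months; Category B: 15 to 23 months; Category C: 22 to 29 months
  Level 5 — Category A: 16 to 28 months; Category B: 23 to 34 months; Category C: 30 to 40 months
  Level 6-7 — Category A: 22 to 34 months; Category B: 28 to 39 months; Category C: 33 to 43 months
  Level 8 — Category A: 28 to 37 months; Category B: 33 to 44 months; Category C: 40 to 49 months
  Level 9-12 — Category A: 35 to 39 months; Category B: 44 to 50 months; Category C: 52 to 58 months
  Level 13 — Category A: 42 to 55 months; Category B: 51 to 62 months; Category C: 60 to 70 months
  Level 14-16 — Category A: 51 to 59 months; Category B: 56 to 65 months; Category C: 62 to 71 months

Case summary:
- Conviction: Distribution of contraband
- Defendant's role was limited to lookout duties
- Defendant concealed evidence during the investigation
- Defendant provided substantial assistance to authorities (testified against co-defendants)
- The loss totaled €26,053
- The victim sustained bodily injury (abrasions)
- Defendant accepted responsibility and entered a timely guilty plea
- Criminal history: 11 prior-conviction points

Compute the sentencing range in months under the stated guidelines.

30-40 months

Base offense level for distribution of contraband: 10.
§1 applies: 10 − 2 = 8.
§2 applies: 8 − 3 = 5.
§3 applies (level before this adjustment is 5 < 9, so +1): 5 + 1 = 6.
§4 applies: 6 + 1 = 7.
§5 applies (level before this adjustment is 7 < 11, so +1): 7 + 1 = 8.
§6 applies: 8 − 3 = 5.
§7 does not apply.
Final offense level: 5.
Criminal history: 11 prior points → Category C (11+).
Level 5 falls in the 5 band.
Grid: Level 5 × Category C = 30-40 months.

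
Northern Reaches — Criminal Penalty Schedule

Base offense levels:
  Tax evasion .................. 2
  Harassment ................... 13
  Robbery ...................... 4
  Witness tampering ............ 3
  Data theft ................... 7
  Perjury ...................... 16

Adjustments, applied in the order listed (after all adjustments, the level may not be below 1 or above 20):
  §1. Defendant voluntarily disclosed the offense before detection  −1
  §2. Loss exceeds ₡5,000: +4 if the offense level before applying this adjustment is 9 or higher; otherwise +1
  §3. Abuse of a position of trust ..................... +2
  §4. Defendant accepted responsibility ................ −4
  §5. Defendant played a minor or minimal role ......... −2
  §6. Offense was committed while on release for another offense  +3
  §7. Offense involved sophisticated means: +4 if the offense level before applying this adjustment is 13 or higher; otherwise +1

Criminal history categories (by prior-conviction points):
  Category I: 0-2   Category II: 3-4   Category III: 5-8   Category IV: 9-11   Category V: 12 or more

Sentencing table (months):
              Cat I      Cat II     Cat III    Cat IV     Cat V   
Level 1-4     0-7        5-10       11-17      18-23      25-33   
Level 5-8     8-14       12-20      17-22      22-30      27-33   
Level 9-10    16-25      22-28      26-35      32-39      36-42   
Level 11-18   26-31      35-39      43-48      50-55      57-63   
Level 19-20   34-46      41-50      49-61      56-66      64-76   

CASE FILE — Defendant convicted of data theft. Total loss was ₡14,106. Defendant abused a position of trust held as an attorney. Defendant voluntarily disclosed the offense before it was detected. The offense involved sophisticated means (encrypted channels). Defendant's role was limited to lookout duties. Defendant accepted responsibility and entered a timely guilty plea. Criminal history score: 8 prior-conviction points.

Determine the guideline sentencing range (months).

Base offense level for data theft: 7.
§1 applies: 7 − 1 = 6.
§2 applies (level before this adjustment is 6 < 9, so +1): 6 + 1 = 7.
§3 applies: 7 + 2 = 9.
§4 applies: 9 − 4 = 5.
§5 applies: 5 − 2 = 3.
§7 applies (level before this adjustment is 3 < 13, so +1): 3 + 1 = 4.
Final offense level: 4.
Criminal history: 8 prior points → Category III (5-8).
Level 4 falls in the 1-4 band.
Grid: Level 1-4 × Category III = 11-17 months.

11-17 months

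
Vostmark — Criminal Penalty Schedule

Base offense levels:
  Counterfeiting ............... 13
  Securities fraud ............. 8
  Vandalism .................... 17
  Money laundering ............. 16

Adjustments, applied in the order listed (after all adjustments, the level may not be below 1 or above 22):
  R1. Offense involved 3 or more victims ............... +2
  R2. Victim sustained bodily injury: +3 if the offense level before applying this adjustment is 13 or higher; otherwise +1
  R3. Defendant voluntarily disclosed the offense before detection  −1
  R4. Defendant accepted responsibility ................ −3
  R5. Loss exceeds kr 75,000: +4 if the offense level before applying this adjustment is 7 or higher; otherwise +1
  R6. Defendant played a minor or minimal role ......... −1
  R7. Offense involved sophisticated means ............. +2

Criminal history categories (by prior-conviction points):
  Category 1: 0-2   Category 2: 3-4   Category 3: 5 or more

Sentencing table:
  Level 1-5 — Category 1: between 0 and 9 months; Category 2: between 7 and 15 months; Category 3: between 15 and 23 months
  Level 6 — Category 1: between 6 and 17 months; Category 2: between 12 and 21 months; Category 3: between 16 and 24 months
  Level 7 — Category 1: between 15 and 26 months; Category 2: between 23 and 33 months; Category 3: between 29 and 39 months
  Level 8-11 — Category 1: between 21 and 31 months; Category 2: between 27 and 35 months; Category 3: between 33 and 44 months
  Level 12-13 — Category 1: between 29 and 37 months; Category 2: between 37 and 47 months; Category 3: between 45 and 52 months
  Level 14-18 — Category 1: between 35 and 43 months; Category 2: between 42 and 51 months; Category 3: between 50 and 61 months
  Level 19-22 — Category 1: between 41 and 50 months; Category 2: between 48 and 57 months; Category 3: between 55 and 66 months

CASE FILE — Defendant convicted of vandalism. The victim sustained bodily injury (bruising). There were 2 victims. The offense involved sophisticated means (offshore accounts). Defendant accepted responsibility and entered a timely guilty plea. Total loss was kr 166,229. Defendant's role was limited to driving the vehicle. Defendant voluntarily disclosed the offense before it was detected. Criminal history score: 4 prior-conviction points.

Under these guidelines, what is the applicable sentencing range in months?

48-57 months

Base offense level for vandalism: 17.
R1 does not apply.
R2 applies (level before this adjustment is 17 ≥ 13, so +3): 17 + 3 = 20.
R3 applies: 20 − 1 = 19.
R4 applies: 19 − 3 = 16.
R5 applies (level before this adjustment is 16 ≥ 7, so +4): 16 + 4 = 20.
R6 applies: 20 − 1 = 19.
R7 applies: 19 + 2 = 21.
Final offense level: 21.
Criminal history: 4 prior points → Category 2 (3-4).
Level 21 falls in the 19-22 band.
Grid: Level 19-22 × Category 2 = 48-57 months.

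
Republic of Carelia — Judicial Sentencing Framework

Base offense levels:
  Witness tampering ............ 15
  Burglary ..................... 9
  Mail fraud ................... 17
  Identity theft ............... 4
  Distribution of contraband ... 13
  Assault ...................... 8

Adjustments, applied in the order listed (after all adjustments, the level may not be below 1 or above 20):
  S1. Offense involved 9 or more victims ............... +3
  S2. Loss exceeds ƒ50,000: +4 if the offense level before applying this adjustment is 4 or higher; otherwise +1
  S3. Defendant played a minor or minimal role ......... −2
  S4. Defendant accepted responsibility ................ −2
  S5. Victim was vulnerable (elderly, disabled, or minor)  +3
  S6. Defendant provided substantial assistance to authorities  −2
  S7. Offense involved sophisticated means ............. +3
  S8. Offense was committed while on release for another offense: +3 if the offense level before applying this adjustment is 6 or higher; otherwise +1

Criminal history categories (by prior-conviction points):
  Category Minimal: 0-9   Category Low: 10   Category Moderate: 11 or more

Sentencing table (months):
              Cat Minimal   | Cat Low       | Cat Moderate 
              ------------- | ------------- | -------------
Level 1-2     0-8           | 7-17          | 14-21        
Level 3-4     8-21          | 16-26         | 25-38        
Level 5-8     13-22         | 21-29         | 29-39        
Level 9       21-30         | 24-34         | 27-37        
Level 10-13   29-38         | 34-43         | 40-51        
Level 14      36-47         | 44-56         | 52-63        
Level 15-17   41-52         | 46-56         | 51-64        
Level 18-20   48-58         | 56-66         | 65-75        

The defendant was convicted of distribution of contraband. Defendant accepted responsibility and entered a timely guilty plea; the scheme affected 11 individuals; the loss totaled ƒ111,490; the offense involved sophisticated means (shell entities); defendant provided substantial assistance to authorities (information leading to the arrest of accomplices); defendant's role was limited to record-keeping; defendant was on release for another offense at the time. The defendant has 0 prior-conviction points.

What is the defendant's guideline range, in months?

Base offense level for distribution of contraband: 13.
S1 applies: 13 + 3 = 16.
S2 applies (level before this adjustment is 16 ≥ 4, so +4): 16 + 4 = 20.
S3 applies: 20 − 2 = 18.
S4 applies: 18 − 2 = 16.
S6 applies: 16 − 2 = 14.
S7 applies: 14 + 3 = 17.
S8 applies (level before this adjustment is 17 ≥ 6, so +3): 17 + 3 = 20.
Final offense level: 20.
Criminal history: 0 prior points → Category Minimal (0-9).
Level 20 falls in the 18-20 band.
Grid: Level 18-20 × Category Minimal = 48-58 months.

48-58 months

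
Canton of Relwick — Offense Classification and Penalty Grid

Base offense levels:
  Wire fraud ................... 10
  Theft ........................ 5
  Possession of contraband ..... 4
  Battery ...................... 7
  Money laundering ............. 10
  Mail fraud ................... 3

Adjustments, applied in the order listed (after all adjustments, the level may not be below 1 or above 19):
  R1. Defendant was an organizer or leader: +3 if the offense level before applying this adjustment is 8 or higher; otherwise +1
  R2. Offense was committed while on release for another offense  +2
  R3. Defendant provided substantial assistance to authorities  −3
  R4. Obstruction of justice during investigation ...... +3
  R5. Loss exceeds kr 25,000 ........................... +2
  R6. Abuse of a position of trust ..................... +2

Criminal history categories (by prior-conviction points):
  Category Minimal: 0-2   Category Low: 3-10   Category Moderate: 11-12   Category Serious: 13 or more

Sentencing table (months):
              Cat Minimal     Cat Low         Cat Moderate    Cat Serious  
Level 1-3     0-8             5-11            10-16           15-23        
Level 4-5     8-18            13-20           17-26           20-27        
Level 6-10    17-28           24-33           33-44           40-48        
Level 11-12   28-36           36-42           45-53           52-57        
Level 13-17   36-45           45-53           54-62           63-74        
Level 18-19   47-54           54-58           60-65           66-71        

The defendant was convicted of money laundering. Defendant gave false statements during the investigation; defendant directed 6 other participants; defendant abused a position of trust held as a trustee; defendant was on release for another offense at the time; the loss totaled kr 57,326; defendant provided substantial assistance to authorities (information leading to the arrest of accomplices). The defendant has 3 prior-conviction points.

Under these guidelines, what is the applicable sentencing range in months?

54-58 months

Base offense level for money laundering: 10.
R1 applies (level before this adjustment is 10 ≥ 8, so +3): 10 + 3 = 13.
R2 applies: 13 + 2 = 15.
R3 applies: 15 − 3 = 12.
R4 applies: 12 + 3 = 15.
R5 applies: 15 + 2 = 17.
R6 applies: 17 + 2 = 19.
Final offense level: 19.
Criminal history: 3 prior points → Category Low (3-10).
Level 19 falls in the 18-19 band.
Grid: Level 18-19 × Category Low = 54-58 months.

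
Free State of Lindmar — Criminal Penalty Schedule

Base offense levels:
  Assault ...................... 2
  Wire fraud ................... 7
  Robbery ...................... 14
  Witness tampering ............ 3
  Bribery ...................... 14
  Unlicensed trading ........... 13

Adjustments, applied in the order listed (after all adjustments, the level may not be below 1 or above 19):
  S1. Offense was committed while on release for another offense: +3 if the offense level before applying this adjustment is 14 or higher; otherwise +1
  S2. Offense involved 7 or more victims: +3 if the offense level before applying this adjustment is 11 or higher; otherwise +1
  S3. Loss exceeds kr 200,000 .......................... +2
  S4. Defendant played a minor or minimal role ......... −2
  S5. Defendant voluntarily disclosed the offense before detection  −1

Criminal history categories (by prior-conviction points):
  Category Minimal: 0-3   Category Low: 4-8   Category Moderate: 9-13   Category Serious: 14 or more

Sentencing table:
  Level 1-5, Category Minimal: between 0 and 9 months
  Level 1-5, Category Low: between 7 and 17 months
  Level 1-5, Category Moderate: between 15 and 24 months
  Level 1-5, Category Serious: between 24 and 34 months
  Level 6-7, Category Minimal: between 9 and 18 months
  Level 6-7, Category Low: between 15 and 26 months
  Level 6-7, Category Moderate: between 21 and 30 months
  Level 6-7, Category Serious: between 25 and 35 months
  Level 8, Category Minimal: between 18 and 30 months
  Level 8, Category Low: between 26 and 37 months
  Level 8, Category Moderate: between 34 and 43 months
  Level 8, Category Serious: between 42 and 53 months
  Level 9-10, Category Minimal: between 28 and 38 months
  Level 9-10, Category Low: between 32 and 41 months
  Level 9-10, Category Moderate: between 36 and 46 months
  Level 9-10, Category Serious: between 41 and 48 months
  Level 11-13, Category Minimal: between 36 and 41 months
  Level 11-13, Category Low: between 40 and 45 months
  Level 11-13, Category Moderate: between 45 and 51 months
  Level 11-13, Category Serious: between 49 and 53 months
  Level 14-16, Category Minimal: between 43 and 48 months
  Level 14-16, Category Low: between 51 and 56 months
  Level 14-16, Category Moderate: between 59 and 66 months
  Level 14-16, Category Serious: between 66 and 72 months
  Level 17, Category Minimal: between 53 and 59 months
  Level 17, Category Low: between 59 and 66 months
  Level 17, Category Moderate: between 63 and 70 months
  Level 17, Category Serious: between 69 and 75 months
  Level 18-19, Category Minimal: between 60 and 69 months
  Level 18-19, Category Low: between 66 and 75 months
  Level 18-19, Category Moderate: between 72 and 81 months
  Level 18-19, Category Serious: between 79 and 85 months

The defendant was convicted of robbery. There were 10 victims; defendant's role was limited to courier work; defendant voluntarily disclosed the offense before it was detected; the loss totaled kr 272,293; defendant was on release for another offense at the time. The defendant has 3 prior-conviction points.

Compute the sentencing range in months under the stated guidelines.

60-69 months

Base offense level for robbery: 14.
S1 applies (level before this adjustment is 14 ≥ 14, so +3): 14 + 3 = 17.
S2 applies (level before this adjustment is 17 ≥ 11, so +3): 17 + 3 = 20.
S3 applies: 20 + 2 = 22.
S4 applies: 22 − 2 = 20.
S5 applies: 20 − 1 = 19.
Final offense level: 19.
Criminal history: 3 prior points → Category Minimal (0-3).
Level 19 falls in the 18-19 band.
Grid: Level 18-19 × Category Minimal = 60-69 months.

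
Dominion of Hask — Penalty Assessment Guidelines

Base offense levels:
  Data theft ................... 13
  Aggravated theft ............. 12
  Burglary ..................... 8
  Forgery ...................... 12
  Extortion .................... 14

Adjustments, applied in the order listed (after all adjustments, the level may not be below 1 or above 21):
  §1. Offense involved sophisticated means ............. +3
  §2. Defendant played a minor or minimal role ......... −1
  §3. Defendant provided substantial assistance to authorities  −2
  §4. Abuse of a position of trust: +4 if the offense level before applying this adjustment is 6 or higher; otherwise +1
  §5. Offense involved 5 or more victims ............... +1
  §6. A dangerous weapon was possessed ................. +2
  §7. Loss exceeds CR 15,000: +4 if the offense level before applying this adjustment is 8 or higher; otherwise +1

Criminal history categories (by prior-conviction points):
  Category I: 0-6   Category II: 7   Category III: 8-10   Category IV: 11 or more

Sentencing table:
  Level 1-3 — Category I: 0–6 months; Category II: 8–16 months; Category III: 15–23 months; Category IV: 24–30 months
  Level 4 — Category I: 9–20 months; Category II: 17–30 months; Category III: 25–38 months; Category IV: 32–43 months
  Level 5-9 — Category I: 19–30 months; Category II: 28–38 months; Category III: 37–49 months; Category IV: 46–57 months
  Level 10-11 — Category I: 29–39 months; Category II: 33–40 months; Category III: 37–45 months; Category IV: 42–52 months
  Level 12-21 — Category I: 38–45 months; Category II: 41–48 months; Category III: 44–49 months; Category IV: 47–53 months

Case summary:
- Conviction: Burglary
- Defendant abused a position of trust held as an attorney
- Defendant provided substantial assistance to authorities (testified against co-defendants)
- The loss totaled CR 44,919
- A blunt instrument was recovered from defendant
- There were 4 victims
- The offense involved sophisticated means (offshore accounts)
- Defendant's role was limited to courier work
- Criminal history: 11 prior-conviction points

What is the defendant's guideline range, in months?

47-53 months

Base offense level for burglary: 8.
§1 applies: 8 + 3 = 11.
§2 applies: 11 − 1 = 10.
§3 applies: 10 − 2 = 8.
§4 applies (level before this adjustment is 8 ≥ 6, so +4): 8 + 4 = 12.
§6 applies: 12 + 2 = 14.
§7 applies (level before this adjustment is 14 ≥ 8, so +4): 14 + 4 = 18.
Final offense level: 18.
Criminal history: 11 prior points → Category IV (11+).
Level 18 falls in the 12-21 band.
Grid: Level 12-21 × Category IV = 47-53 months.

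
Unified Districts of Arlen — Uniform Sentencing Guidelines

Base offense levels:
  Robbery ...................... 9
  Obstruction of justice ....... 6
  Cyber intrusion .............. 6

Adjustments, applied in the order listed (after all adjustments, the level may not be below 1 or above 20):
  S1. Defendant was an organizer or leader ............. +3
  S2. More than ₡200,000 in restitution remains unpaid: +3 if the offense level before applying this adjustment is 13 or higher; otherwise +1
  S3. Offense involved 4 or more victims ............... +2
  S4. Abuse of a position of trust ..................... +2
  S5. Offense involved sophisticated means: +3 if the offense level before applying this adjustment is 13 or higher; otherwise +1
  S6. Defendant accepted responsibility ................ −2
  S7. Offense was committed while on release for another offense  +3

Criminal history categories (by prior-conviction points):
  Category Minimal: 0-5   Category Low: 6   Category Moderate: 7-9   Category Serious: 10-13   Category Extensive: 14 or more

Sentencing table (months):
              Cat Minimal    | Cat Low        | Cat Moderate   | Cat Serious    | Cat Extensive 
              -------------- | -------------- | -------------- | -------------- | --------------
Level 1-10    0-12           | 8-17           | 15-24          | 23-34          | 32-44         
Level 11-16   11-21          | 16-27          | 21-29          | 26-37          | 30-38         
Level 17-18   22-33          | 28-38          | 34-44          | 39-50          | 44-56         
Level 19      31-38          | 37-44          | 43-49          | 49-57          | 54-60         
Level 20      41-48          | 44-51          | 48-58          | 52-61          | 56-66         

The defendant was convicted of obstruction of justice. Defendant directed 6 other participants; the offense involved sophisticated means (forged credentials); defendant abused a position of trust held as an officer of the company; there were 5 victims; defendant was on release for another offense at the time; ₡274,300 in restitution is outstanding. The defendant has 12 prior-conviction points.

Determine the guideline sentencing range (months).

52-61 months

Base offense level for obstruction of justice: 6.
S1 applies: 6 + 3 = 9.
S2 applies (level before this adjustment is 9 < 13, so +1): 9 + 1 = 10.
S3 applies: 10 + 2 = 12.
S4 applies: 12 + 2 = 14.
S5 applies (level before this adjustment is 14 ≥ 13, so +3): 14 + 3 = 17.
S7 applies: 17 + 3 = 20.
Final offense level: 20.
Criminal history: 12 prior points → Category Serious (10-13).
Level 20 falls in the 20 band.
Grid: Level 20 × Category Serious = 52-61 months.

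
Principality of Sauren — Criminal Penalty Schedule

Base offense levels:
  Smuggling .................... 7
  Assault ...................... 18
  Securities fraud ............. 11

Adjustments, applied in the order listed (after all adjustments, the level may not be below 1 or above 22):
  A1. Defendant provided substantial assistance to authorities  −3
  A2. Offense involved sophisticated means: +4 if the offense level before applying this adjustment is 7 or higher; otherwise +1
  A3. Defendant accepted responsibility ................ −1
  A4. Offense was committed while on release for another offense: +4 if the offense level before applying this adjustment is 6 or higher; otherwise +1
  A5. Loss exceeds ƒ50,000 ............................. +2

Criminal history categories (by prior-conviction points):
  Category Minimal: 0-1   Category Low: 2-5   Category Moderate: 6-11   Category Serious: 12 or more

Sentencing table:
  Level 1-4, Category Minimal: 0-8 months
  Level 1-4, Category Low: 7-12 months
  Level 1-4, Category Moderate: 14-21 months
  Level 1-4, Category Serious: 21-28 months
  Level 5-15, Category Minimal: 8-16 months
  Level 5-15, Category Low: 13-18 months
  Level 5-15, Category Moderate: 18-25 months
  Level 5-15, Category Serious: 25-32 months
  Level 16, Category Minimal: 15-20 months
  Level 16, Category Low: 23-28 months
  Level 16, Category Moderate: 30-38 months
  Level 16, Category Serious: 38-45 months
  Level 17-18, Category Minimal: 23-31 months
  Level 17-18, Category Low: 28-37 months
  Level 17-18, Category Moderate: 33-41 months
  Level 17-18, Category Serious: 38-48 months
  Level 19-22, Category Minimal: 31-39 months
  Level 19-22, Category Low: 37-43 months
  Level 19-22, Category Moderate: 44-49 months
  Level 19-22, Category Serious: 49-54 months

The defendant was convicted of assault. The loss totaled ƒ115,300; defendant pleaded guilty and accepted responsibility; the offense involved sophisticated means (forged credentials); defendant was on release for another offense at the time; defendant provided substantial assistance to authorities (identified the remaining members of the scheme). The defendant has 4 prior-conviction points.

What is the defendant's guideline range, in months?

37-43 months

Base offense level for assault: 18.
A1 applies: 18 − 3 = 15.
A2 applies (level before this adjustment is 15 ≥ 7, so +4): 15 + 4 = 19.
A3 applies: 19 − 1 = 18.
A4 applies (level before this adjustment is 18 ≥ 6, so +4): 18 + 4 = 22.
A5 applies: 22 + 2 = 24.
Level 24 exceeds the maximum of 22; capped at 22.
Final offense level: 22.
Criminal history: 4 prior points → Category Low (2-5).
Level 22 falls in the 19-22 band.
Grid: Level 19-22 × Category Low = 37-43 months.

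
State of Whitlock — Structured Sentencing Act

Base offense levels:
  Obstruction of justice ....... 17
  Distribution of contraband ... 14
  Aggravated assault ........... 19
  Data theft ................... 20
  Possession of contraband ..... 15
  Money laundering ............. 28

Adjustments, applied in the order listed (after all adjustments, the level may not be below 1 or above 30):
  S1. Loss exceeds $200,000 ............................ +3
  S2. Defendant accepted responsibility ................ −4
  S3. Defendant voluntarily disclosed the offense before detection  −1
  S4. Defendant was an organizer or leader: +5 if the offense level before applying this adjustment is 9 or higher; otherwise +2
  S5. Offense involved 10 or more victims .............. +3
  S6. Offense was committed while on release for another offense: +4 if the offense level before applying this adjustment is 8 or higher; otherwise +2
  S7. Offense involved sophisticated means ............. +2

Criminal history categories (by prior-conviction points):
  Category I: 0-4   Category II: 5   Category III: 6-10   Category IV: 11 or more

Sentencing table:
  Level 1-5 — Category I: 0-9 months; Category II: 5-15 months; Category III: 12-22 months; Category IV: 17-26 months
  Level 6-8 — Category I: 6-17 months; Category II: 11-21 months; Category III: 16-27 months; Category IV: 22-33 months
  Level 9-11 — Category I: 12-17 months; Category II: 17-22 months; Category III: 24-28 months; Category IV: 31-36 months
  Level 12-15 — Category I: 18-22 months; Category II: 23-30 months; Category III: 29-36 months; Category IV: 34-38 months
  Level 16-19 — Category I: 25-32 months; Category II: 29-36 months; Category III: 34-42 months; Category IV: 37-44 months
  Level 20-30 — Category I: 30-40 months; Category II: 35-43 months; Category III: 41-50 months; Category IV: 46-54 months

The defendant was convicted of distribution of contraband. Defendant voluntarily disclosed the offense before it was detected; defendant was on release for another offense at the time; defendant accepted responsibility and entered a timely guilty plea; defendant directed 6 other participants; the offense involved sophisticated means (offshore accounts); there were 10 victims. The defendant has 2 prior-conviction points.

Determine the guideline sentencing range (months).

30-40 months

Base offense level for distribution of contraband: 14.
S1 does not apply.
S2 applies: 14 − 4 = 10.
S3 applies: 10 − 1 = 9.
S4 applies (level before this adjustment is 9 ≥ 9, so +5): 9 + 5 = 14.
S5 applies: 14 + 3 = 17.
S6 applies (level before this adjustment is 17 ≥ 8, so +4): 17 + 4 = 21.
S7 applies: 21 + 2 = 23.
Final offense level: 23.
Criminal history: 2 prior points → Category I (0-4).
Level 23 falls in the 20-30 band.
Grid: Level 20-30 × Category I = 30-40 months.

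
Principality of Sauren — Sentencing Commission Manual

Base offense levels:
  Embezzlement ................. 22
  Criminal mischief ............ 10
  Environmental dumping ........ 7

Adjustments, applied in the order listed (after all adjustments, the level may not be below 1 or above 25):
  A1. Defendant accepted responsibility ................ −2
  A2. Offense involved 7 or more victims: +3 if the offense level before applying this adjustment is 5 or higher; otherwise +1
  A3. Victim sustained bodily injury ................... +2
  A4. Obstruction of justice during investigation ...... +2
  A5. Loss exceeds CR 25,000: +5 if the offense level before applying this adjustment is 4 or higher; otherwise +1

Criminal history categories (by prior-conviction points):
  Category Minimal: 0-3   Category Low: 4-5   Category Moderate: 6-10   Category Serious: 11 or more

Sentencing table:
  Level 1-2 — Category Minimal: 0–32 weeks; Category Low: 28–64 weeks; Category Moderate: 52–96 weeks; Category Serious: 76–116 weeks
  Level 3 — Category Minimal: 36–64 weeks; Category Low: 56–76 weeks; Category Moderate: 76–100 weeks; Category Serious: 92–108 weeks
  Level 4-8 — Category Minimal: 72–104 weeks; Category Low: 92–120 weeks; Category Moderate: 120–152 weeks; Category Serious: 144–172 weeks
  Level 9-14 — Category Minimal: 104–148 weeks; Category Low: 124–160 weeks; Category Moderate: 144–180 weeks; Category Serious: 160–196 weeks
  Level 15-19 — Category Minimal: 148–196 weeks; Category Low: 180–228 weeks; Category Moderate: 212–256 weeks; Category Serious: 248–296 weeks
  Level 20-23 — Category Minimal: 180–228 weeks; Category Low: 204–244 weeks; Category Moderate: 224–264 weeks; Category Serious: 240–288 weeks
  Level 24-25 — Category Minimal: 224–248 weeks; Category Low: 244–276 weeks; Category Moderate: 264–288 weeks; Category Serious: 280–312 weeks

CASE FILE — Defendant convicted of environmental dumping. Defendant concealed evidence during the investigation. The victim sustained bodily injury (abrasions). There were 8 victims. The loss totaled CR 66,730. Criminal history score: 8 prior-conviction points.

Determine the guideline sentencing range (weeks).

212-256 weeks

Base offense level for environmental dumping: 7.
A2 applies (level before this adjustment is 7 ≥ 5, so +3): 7 + 3 = 10.
A3 applies: 10 + 2 = 12.
A4 applies: 12 + 2 = 14.
A5 applies (level before this adjustment is 14 ≥ 4, so +5): 14 + 5 = 19.
Final offense level: 19.
Criminal history: 8 prior points → Category Moderate (6-10).
Level 19 falls in the 15-19 band.
Grid: Level 15-19 × Category Moderate = 212-256 weeks.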